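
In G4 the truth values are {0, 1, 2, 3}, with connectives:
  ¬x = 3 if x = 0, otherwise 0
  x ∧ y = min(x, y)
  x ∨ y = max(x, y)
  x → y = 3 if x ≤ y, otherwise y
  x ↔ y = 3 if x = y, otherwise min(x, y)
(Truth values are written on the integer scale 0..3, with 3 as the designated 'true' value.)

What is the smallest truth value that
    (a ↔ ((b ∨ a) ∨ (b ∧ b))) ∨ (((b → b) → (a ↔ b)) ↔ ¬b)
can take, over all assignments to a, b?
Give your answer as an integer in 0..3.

Take a = 1, b = 2:
b ∨ a = 2 ∨ 1 = 2
b ∧ b = 2 ∧ 2 = 2
(b ∨ a) ∨ (b ∧ b) = 2 ∨ 2 = 2
a ↔ ((b ∨ a) ∨ (b ∧ b)) = 1 ↔ 2 = 1
b → b = 2 → 2 = 3
a ↔ b = 1 ↔ 2 = 1
(b → b) → (a ↔ b) = 3 → 1 = 1
¬b = ¬2 = 0
((b → b) → (a ↔ b)) ↔ ¬b = 1 ↔ 0 = 0
(a ↔ ((b ∨ a) ∨ (b ∧ b))) ∨ (((b → b) → (a ↔ b)) ↔ ¬b) = 1 ∨ 0 = 1
No assignment yields a value below 1, so this is the minimum.

1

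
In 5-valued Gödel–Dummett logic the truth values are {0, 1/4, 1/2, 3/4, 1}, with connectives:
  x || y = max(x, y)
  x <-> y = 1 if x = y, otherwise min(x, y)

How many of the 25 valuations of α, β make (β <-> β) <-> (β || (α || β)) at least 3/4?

value 1: 9 assignments (counts)
value 3/4: 7 assignments (counts)
value 1/2: 5 assignments
value 1/4: 3 assignments
value 0: 1 assignment
So 16 of the 25 assignments meet the threshold.

16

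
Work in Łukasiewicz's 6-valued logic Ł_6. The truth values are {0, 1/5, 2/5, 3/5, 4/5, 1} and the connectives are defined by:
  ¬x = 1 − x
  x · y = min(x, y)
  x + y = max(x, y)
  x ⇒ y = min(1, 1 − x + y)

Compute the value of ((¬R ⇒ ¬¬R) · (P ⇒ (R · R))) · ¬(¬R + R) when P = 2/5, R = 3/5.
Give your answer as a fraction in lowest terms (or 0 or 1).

2/5

¬R = ¬3/5 = 2/5
¬R = ¬3/5 = 2/5
¬¬R = ¬2/5 = 3/5
¬R ⇒ ¬¬R = 2/5 ⇒ 3/5 = 1
R · R = 3/5 · 3/5 = 3/5
P ⇒ (R · R) = 2/5 ⇒ 3/5 = 1
(¬R ⇒ ¬¬R) · (P ⇒ (R · R)) = 1 · 1 = 1
¬R = ¬3/5 = 2/5
¬R + R = 2/5 + 3/5 = 3/5
¬(¬R + R) = ¬3/5 = 2/5
((¬R ⇒ ¬¬R) · (P ⇒ (R · R))) · ¬(¬R + R) = 1 · 2/5 = 2/5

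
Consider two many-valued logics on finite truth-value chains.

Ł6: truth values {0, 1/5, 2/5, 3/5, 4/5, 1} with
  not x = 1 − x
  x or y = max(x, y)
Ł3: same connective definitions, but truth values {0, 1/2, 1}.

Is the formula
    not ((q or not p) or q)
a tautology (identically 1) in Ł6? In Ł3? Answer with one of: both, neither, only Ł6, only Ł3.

neither

In Ł6: at p = 0, q = 0 the value is 0 — not a tautology.
In Ł3: at p = 0, q = 0 the value is 0 — not a tautology.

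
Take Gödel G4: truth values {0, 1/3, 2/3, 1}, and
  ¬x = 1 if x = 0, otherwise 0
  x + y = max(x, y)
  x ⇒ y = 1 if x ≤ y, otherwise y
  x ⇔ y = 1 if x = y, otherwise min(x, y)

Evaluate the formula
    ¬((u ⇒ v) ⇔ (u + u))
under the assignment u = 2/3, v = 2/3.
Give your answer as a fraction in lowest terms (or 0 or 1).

u ⇒ v = 2/3 ⇒ 2/3 = 1
u + u = 2/3 + 2/3 = 2/3
(u ⇒ v) ⇔ (u + u) = 1 ⇔ 2/3 = 2/3
¬((u ⇒ v) ⇔ (u + u)) = ¬2/3 = 0

0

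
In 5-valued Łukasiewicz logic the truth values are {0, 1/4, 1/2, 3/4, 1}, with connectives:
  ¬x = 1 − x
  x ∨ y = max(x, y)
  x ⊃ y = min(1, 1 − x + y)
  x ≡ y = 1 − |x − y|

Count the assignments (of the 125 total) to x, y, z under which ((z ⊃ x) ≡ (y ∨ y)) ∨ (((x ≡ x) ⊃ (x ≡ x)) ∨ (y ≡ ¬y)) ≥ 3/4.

125

value 1: 125 assignments (counts)
So 125 of the 125 assignments meet the threshold.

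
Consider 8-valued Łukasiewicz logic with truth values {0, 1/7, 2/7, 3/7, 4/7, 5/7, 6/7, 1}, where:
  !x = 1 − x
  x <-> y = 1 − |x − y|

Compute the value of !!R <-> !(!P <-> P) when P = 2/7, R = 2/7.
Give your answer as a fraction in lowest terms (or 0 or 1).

6/7

!R = !2/7 = 5/7
!!R = !5/7 = 2/7
!P = !2/7 = 5/7
!P <-> P = 5/7 <-> 2/7 = 4/7
!(!P <-> P) = !4/7 = 3/7
!!R <-> !(!P <-> P) = 2/7 <-> 3/7 = 6/7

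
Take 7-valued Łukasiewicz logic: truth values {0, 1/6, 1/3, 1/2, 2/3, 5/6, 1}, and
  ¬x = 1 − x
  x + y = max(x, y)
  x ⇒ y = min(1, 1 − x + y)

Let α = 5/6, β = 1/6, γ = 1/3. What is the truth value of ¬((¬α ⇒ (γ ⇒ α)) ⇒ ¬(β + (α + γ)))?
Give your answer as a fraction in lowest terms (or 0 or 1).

¬α = ¬5/6 = 1/6
γ ⇒ α = 1/3 ⇒ 5/6 = 1
¬α ⇒ (γ ⇒ α) = 1/6 ⇒ 1 = 1
α + γ = 5/6 + 1/3 = 5/6
β + (α + γ) = 1/6 + 5/6 = 5/6
¬(β + (α + γ)) = ¬5/6 = 1/6
(¬α ⇒ (γ ⇒ α)) ⇒ ¬(β + (α + γ)) = 1 ⇒ 1/6 = 1/6
¬((¬α ⇒ (γ ⇒ α)) ⇒ ¬(β + (α + γ))) = ¬1/6 = 5/6

5/6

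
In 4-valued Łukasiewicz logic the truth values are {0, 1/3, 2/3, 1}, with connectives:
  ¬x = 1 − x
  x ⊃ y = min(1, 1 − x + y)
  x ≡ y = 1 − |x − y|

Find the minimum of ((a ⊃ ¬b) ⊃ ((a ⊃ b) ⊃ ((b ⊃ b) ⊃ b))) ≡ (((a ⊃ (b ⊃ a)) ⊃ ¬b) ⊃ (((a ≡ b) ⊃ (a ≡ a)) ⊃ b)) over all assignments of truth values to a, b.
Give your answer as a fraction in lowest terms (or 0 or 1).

Take a = 1, b = 0:
¬b = ¬0 = 1
a ⊃ ¬b = 1 ⊃ 1 = 1
a ⊃ b = 1 ⊃ 0 = 0
b ⊃ b = 0 ⊃ 0 = 1
(b ⊃ b) ⊃ b = 1 ⊃ 0 = 0
(a ⊃ b) ⊃ ((b ⊃ b) ⊃ b) = 0 ⊃ 0 = 1
(a ⊃ ¬b) ⊃ ((a ⊃ b) ⊃ ((b ⊃ b) ⊃ b)) = 1 ⊃ 1 = 1
b ⊃ a = 0 ⊃ 1 = 1
a ⊃ (b ⊃ a) = 1 ⊃ 1 = 1
¬b = ¬0 = 1
(a ⊃ (b ⊃ a)) ⊃ ¬b = 1 ⊃ 1 = 1
a ≡ b = 1 ≡ 0 = 0
a ≡ a = 1 ≡ 1 = 1
(a ≡ b) ⊃ (a ≡ a) = 0 ⊃ 1 = 1
((a ≡ b) ⊃ (a ≡ a)) ⊃ b = 1 ⊃ 0 = 0
((a ⊃ (b ⊃ a)) ⊃ ¬b) ⊃ (((a ≡ b) ⊃ (a ≡ a)) ⊃ b) = 1 ⊃ 0 = 0
((a ⊃ ¬b) ⊃ ((a ⊃ b) ⊃ ((b ⊃ b) ⊃ b))) ≡ (((a ⊃ (b ⊃ a)) ⊃ ¬b) ⊃ (((a ≡ b) ⊃ (a ≡ a)) ⊃ b)) = 1 ≡ 0 = 0
No assignment yields a value below 0, so this is the minimum.

0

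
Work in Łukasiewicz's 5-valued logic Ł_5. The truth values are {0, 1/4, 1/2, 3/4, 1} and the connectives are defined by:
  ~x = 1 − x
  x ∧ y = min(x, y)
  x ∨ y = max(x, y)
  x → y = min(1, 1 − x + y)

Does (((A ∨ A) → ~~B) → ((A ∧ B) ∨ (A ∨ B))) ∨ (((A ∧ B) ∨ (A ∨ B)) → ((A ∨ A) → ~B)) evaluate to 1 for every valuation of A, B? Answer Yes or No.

Counterexample: take A = 3/4, B = 3/4.
A ∨ A = 3/4 ∨ 3/4 = 3/4
~B = ~3/4 = 1/4
~~B = ~1/4 = 3/4
(A ∨ A) → ~~B = 3/4 → 3/4 = 1
A ∧ B = 3/4 ∧ 3/4 = 3/4
A ∨ B = 3/4 ∨ 3/4 = 3/4
(A ∧ B) ∨ (A ∨ B) = 3/4 ∨ 3/4 = 3/4
((A ∨ A) → ~~B) → ((A ∧ B) ∨ (A ∨ B)) = 1 → 3/4 = 3/4
A ∧ B = 3/4 ∧ 3/4 = 3/4
A ∨ B = 3/4 ∨ 3/4 = 3/4
(A ∧ B) ∨ (A ∨ B) = 3/4 ∨ 3/4 = 3/4
A ∨ A = 3/4 ∨ 3/4 = 3/4
~B = ~3/4 = 1/4
(A ∨ A) → ~B = 3/4 → 1/4 = 1/2
((A ∧ B) ∨ (A ∨ B)) → ((A ∨ A) → ~B) = 3/4 → 1/2 = 3/4
(((A ∨ A) → ~~B) → ((A ∧ B) ∨ (A ∨ B))) ∨ (((A ∧ B) ∨ (A ∨ B)) → ((A ∨ A) → ~B)) = 3/4 ∨ 3/4 = 3/4
This gives 3/4 ≠ 1.

No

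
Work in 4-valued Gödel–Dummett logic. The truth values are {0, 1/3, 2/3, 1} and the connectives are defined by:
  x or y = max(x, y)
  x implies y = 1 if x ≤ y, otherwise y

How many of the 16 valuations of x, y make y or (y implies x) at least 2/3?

x = 0, y = 0 ↦ 1  ≥
x = 0, y = 1/3 ↦ 1/3  <
x = 0, y = 2/3 ↦ 2/3  ≥
x = 0, y = 1 ↦ 1  ≥
x = 1/3, y = 0 ↦ 1  ≥
x = 1/3, y = 1/3 ↦ 1  ≥
x = 1/3, y = 2/3 ↦ 2/3  ≥
x = 1/3, y = 1 ↦ 1  ≥
x = 2/3, y = 0 ↦ 1  ≥
x = 2/3, y = 1/3 ↦ 1  ≥
x = 2/3, y = 2/3 ↦ 1  ≥
x = 2/3, y = 1 ↦ 1  ≥
x = 1, y = 0 ↦ 1  ≥
x = 1, y = 1/3 ↦ 1  ≥
x = 1, y = 2/3 ↦ 1  ≥
x = 1, y = 1 ↦ 1  ≥
So 15 of the 16 assignments meet the threshold.

15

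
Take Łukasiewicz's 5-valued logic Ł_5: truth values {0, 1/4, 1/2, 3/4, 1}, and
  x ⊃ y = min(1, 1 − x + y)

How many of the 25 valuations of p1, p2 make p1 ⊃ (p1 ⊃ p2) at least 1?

19

value 1: 19 assignments (counts)
value 3/4: 2 assignments
value 1/2: 2 assignments
value 1/4: 1 assignment
value 0: 1 assignment
So 19 of the 25 assignments meet the threshold.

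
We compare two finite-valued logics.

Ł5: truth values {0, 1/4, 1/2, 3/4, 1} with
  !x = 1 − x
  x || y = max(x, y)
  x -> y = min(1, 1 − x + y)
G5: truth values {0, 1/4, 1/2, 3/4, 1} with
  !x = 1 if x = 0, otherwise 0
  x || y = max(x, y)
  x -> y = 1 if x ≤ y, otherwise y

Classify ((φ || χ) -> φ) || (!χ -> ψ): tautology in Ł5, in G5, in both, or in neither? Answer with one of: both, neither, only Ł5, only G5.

only G5

In Ł5: at φ = 0, ψ = 0, χ = 1/4 the value is 3/4 — not a tautology.
In G5: every assignment gives 1 — tautology.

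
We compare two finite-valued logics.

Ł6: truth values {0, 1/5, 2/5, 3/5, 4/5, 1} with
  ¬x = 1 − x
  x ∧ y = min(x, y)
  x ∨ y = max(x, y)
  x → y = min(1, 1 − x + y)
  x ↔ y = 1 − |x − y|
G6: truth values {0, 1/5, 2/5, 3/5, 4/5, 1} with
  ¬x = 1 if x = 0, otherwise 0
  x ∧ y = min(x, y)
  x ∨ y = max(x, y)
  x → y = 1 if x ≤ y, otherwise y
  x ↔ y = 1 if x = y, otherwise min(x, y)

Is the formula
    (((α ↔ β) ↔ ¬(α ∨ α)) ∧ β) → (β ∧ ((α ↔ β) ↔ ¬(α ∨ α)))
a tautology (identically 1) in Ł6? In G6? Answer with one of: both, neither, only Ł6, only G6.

both

In Ł6: every assignment gives 1 — tautology.
In G6: every assignment gives 1 — tautology.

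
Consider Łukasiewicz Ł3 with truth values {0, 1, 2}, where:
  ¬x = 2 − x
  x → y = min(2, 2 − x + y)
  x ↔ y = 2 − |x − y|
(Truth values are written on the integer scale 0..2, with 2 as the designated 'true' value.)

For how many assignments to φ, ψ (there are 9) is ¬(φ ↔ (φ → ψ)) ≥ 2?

φ = 0, ψ = 0 ↦ 2  ≥
φ = 0, ψ = 1 ↦ 2  ≥
φ = 0, ψ = 2 ↦ 2  ≥
φ = 1, ψ = 0 ↦ 0  <
φ = 1, ψ = 1 ↦ 1  <
φ = 1, ψ = 2 ↦ 1  <
φ = 2, ψ = 0 ↦ 2  ≥
φ = 2, ψ = 1 ↦ 1  <
φ = 2, ψ = 2 ↦ 0  <
So 4 of the 9 assignments meet the threshold.

4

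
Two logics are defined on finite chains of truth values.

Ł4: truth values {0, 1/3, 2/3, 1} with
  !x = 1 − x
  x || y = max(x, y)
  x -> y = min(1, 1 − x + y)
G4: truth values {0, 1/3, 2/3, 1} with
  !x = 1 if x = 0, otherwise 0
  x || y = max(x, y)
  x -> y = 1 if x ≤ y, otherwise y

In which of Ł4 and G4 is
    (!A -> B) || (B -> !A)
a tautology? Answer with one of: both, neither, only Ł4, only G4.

In Ł4: every assignment gives 1 — tautology.
In G4: every assignment gives 1 — tautology.

both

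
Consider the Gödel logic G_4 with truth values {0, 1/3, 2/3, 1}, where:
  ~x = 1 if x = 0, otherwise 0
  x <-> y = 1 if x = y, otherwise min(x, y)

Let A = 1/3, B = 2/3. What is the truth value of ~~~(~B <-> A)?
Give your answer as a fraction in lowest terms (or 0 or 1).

1

~B = ~2/3 = 0
~B <-> A = 0 <-> 1/3 = 0
~(~B <-> A) = ~0 = 1
~~(~B <-> A) = ~1 = 0
~~~(~B <-> A) = ~0 = 1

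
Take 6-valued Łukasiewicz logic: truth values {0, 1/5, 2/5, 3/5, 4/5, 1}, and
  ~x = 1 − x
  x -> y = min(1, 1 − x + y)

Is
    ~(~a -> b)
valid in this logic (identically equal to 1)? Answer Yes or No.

No

Counterexample: take a = 0, b = 1/5.
~a = ~0 = 1
~a -> b = 1 -> 1/5 = 1/5
~(~a -> b) = ~1/5 = 4/5
This gives 4/5 ≠ 1.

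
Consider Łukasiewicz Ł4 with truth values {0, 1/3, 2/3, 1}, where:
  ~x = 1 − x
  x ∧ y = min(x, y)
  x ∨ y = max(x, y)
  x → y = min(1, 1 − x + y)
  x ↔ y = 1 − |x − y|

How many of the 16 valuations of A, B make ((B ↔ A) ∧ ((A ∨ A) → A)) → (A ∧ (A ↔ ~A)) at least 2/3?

A = 0, B = 0 ↦ 0  <
A = 0, B = 1/3 ↦ 1/3  <
A = 0, B = 2/3 ↦ 2/3  ≥
A = 0, B = 1 ↦ 1  ≥
A = 1/3, B = 0 ↦ 2/3  ≥
A = 1/3, B = 1/3 ↦ 1/3  <
A = 1/3, B = 2/3 ↦ 2/3  ≥
A = 1/3, B = 1 ↦ 1  ≥
A = 2/3, B = 0 ↦ 1  ≥
A = 2/3, B = 1/3 ↦ 1  ≥
A = 2/3, B = 2/3 ↦ 2/3  ≥
A = 2/3, B = 1 ↦ 1  ≥
A = 1, B = 0 ↦ 1  ≥
A = 1, B = 1/3 ↦ 2/3  ≥
A = 1, B = 2/3 ↦ 1/3  <
A = 1, B = 1 ↦ 0  <
So 11 of the 16 assignments meet the threshold.

11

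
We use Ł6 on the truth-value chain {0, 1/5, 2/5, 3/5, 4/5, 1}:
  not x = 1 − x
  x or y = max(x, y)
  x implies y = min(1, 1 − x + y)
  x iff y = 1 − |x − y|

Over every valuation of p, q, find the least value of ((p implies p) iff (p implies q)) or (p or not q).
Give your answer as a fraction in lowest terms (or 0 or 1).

Take p = 2/5, q = 1/5:
p implies p = 2/5 implies 2/5 = 1
p implies q = 2/5 implies 1/5 = 4/5
(p implies p) iff (p implies q) = 1 iff 4/5 = 4/5
not q = not 1/5 = 4/5
p or not q = 2/5 or 4/5 = 4/5
((p implies p) iff (p implies q)) or (p or not q) = 4/5 or 4/5 = 4/5
No assignment yields a value below 4/5, so this is the minimum.

4/5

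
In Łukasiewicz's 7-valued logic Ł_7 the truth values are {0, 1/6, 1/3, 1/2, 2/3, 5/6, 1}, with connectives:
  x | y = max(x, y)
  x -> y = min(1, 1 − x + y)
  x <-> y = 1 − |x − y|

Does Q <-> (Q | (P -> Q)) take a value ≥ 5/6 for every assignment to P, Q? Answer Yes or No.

Counterexample: take P = 0, Q = 0.
P -> Q = 0 -> 0 = 1
Q | (P -> Q) = 0 | 1 = 1
Q <-> (Q | (P -> Q)) = 0 <-> 1 = 0
This gives 0, which is below 5/6.

No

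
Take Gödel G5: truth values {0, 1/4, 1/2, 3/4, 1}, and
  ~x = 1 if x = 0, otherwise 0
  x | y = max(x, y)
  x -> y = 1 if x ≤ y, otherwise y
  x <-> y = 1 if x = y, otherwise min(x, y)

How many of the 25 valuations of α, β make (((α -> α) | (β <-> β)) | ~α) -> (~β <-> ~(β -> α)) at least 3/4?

value 1: 16 assignments (counts)
value 0: 9 assignments
So 16 of the 25 assignments meet the threshold.

16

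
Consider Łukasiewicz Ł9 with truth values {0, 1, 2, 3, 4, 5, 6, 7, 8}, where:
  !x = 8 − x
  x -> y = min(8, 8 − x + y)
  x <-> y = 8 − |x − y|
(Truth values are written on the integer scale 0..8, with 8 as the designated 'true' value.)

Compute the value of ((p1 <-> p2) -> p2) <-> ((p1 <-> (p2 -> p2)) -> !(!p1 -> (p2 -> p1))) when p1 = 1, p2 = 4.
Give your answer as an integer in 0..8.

7

p1 <-> p2 = 1 <-> 4 = 5
(p1 <-> p2) -> p2 = 5 -> 4 = 7
p2 -> p2 = 4 -> 4 = 8
p1 <-> (p2 -> p2) = 1 <-> 8 = 1
!p1 = !1 = 7
p2 -> p1 = 4 -> 1 = 5
!p1 -> (p2 -> p1) = 7 -> 5 = 6
!(!p1 -> (p2 -> p1)) = !6 = 2
(p1 <-> (p2 -> p2)) -> !(!p1 -> (p2 -> p1)) = 1 -> 2 = 8
((p1 <-> p2) -> p2) <-> ((p1 <-> (p2 -> p2)) -> !(!p1 -> (p2 -> p1))) = 7 <-> 8 = 7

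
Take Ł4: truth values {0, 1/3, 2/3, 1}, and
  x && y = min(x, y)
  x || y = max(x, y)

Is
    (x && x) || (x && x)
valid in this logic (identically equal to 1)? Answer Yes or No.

Counterexample: take x = 0.
x && x = 0 && 0 = 0
x && x = 0 && 0 = 0
(x && x) || (x && x) = 0 || 0 = 0
This gives 0 ≠ 1.

No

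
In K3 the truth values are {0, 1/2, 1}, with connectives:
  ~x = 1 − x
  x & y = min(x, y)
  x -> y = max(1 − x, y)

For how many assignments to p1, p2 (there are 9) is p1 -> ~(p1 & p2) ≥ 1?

5

p1 = 0, p2 = 0 ↦ 1  ≥
p1 = 0, p2 = 1/2 ↦ 1  ≥
p1 = 0, p2 = 1 ↦ 1  ≥
p1 = 1/2, p2 = 0 ↦ 1  ≥
p1 = 1/2, p2 = 1/2 ↦ 1/2  <
p1 = 1/2, p2 = 1 ↦ 1/2  <
p1 = 1, p2 = 0 ↦ 1  ≥
p1 = 1, p2 = 1/2 ↦ 1/2  <
p1 = 1, p2 = 1 ↦ 0  <
So 5 of the 9 assignments meet the threshold.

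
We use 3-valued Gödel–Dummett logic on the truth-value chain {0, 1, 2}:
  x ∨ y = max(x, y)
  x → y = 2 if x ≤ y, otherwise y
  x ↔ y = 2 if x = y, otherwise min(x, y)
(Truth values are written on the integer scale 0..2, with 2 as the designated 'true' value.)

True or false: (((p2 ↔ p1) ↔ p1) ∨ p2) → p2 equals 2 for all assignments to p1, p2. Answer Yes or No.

No

Counterexample: take p1 = 0, p2 = 1.
p2 ↔ p1 = 1 ↔ 0 = 0
(p2 ↔ p1) ↔ p1 = 0 ↔ 0 = 2
((p2 ↔ p1) ↔ p1) ∨ p2 = 2 ∨ 1 = 2
(((p2 ↔ p1) ↔ p1) ∨ p2) → p2 = 2 → 1 = 1
This gives 1 ≠ 2.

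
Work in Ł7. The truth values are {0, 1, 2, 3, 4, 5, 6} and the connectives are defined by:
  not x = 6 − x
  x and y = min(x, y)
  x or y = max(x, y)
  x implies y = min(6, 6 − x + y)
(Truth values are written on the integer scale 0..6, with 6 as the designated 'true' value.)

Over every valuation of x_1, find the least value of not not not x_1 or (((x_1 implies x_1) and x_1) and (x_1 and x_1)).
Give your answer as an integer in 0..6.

3

Take x_1 = 3:
not x_1 = not 3 = 3
not not x_1 = not 3 = 3
not not not x_1 = not 3 = 3
x_1 implies x_1 = 3 implies 3 = 6
(x_1 implies x_1) and x_1 = 6 and 3 = 3
x_1 and x_1 = 3 and 3 = 3
((x_1 implies x_1) and x_1) and (x_1 and x_1) = 3 and 3 = 3
not not not x_1 or (((x_1 implies x_1) and x_1) and (x_1 and x_1)) = 3 or 3 = 3
No assignment yields a value below 3, so this is the minimum.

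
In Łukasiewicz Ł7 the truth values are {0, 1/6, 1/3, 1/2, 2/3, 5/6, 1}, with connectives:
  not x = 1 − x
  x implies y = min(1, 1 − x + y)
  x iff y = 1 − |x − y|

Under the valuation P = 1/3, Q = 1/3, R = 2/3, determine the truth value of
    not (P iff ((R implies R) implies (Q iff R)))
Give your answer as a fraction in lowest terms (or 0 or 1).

1/3

R implies R = 2/3 implies 2/3 = 1
Q iff R = 1/3 iff 2/3 = 2/3
(R implies R) implies (Q iff R) = 1 implies 2/3 = 2/3
P iff ((R implies R) implies (Q iff R)) = 1/3 iff 2/3 = 2/3
not (P iff ((R implies R) implies (Q iff R))) = not 2/3 = 1/3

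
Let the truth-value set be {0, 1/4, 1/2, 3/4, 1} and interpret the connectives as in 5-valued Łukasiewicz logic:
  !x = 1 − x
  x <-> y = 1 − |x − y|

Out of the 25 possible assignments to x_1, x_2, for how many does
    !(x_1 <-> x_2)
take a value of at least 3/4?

6

value 1: 2 assignments (counts)
value 3/4: 4 assignments (counts)
value 1/2: 6 assignments
value 1/4: 8 assignments
value 0: 5 assignments
So 6 of the 25 assignments meet the threshold.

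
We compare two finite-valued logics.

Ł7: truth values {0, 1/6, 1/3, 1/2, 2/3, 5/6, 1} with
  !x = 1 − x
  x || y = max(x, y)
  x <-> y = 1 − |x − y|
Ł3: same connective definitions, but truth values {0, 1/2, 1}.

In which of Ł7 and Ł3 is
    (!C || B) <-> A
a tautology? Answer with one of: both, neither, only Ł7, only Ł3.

neither

In Ł7: at A = 0, B = 0, C = 0 the value is 0 — not a tautology.
In Ł3: at A = 0, B = 0, C = 0 the value is 0 — not a tautology.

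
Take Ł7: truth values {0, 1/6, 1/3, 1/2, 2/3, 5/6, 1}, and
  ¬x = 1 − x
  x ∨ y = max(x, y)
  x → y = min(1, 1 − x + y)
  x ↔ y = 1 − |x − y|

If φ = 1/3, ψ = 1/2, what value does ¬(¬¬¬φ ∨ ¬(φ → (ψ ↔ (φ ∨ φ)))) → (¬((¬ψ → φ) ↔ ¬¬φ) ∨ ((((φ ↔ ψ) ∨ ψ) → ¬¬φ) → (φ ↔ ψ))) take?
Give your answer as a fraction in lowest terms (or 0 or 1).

1

¬φ = ¬1/3 = 2/3
¬¬φ = ¬2/3 = 1/3
¬¬¬φ = ¬1/3 = 2/3
φ ∨ φ = 1/3 ∨ 1/3 = 1/3
ψ ↔ (φ ∨ φ) = 1/2 ↔ 1/3 = 5/6
φ → (ψ ↔ (φ ∨ φ)) = 1/3 → 5/6 = 1
¬(φ → (ψ ↔ (φ ∨ φ))) = ¬1 = 0
¬¬¬φ ∨ ¬(φ → (ψ ↔ (φ ∨ φ))) = 2/3 ∨ 0 = 2/3
¬(¬¬¬φ ∨ ¬(φ → (ψ ↔ (φ ∨ φ)))) = ¬2/3 = 1/3
¬ψ = ¬1/2 = 1/2
¬ψ → φ = 1/2 → 1/3 = 5/6
¬φ = ¬1/3 = 2/3
¬¬φ = ¬2/3 = 1/3
(¬ψ → φ) ↔ ¬¬φ = 5/6 ↔ 1/3 = 1/2
¬((¬ψ → φ) ↔ ¬¬φ) = ¬1/2 = 1/2
φ ↔ ψ = 1/3 ↔ 1/2 = 5/6
(φ ↔ ψ) ∨ ψ = 5/6 ∨ 1/2 = 5/6
¬φ = ¬1/3 = 2/3
¬¬φ = ¬2/3 = 1/3
((φ ↔ ψ) ∨ ψ) → ¬¬φ = 5/6 → 1/3 = 1/2
φ ↔ ψ = 1/3 ↔ 1/2 = 5/6
(((φ ↔ ψ) ∨ ψ) → ¬¬φ) → (φ ↔ ψ) = 1/2 → 5/6 = 1
¬((¬ψ → φ) ↔ ¬¬φ) ∨ ((((φ ↔ ψ) ∨ ψ) → ¬¬φ) → (φ ↔ ψ)) = 1/2 ∨ 1 = 1
¬(¬¬¬φ ∨ ¬(φ → (ψ ↔ (φ ∨ φ)))) → (¬((¬ψ → φ) ↔ ¬¬φ) ∨ ((((φ ↔ ψ) ∨ ψ) → ¬¬φ) → (φ ↔ ψ))) = 1/3 → 1 = 1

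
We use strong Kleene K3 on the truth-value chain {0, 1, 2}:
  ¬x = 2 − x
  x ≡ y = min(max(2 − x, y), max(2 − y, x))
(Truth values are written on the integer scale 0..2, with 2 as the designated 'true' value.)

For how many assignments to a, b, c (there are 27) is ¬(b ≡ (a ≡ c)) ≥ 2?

4

value 2: 4 assignments (counts)
value 1: 19 assignments
value 0: 4 assignments
So 4 of the 27 assignments meet the threshold.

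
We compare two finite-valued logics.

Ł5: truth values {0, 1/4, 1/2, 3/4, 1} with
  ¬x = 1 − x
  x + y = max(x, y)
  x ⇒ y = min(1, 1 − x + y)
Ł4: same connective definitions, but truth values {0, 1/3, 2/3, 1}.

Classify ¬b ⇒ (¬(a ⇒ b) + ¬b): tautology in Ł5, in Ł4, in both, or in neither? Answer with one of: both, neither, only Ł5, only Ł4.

In Ł5: every assignment gives 1 — tautology.
In Ł4: every assignment gives 1 — tautology.

both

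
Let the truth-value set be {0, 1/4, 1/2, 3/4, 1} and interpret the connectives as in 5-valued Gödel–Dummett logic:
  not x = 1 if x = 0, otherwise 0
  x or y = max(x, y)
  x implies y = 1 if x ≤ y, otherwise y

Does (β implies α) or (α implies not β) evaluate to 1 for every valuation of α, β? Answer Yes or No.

Counterexample: take α = 1/4, β = 1/2.
β implies α = 1/2 implies 1/4 = 1/4
not β = not 1/2 = 0
α implies not β = 1/4 implies 0 = 0
(β implies α) or (α implies not β) = 1/4 or 0 = 1/4
This gives 1/4 ≠ 1.

No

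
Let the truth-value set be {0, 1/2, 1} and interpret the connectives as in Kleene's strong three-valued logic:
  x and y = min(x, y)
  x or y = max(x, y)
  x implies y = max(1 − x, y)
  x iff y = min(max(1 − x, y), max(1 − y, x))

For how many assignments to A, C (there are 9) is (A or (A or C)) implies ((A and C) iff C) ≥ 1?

A = 0, C = 0 ↦ 1  ≥
A = 0, C = 1/2 ↦ 1/2  <
A = 0, C = 1 ↦ 0  <
A = 1/2, C = 0 ↦ 1  ≥
A = 1/2, C = 1/2 ↦ 1/2  <
A = 1/2, C = 1 ↦ 1/2  <
A = 1, C = 0 ↦ 1  ≥
A = 1, C = 1/2 ↦ 1/2  <
A = 1, C = 1 ↦ 1  ≥
So 4 of the 9 assignments meet the threshold.

4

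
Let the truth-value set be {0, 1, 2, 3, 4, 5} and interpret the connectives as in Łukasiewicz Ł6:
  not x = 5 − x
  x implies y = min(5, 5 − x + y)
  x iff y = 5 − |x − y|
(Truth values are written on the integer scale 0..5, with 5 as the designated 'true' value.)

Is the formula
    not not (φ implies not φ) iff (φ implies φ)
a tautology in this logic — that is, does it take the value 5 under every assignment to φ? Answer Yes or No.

No

Counterexample: take φ = 3.
not φ = not 3 = 2
φ implies not φ = 3 implies 2 = 4
not (φ implies not φ) = not 4 = 1
not not (φ implies not φ) = not 1 = 4
φ implies φ = 3 implies 3 = 5
not not (φ implies not φ) iff (φ implies φ) = 4 iff 5 = 4
This gives 4 ≠ 5.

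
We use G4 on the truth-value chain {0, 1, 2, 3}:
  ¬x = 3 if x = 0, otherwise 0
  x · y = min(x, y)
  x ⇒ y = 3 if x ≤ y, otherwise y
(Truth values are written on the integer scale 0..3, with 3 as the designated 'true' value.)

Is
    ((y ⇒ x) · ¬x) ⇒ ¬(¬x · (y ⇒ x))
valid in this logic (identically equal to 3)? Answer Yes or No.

No

Counterexample: take x = 0, y = 0.
y ⇒ x = 0 ⇒ 0 = 3
¬x = ¬0 = 3
(y ⇒ x) · ¬x = 3 · 3 = 3
¬x · (y ⇒ x) = 3 · 3 = 3
¬(¬x · (y ⇒ x)) = ¬3 = 0
((y ⇒ x) · ¬x) ⇒ ¬(¬x · (y ⇒ x)) = 3 ⇒ 0 = 0
This gives 0 ≠ 3.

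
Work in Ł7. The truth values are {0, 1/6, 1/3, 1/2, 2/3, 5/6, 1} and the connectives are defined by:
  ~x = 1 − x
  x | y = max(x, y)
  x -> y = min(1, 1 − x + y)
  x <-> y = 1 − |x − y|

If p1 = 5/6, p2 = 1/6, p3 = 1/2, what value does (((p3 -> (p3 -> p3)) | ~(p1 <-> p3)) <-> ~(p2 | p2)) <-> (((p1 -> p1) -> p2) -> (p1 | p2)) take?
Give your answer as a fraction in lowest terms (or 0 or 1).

5/6

p3 -> p3 = 1/2 -> 1/2 = 1
p3 -> (p3 -> p3) = 1/2 -> 1 = 1
p1 <-> p3 = 5/6 <-> 1/2 = 2/3
~(p1 <-> p3) = ~2/3 = 1/3
(p3 -> (p3 -> p3)) | ~(p1 <-> p3) = 1 | 1/3 = 1
p2 | p2 = 1/6 | 1/6 = 1/6
~(p2 | p2) = ~1/6 = 5/6
((p3 -> (p3 -> p3)) | ~(p1 <-> p3)) <-> ~(p2 | p2) = 1 <-> 5/6 = 5/6
p1 -> p1 = 5/6 -> 5/6 = 1
(p1 -> p1) -> p2 = 1 -> 1/6 = 1/6
p1 | p2 = 5/6 | 1/6 = 5/6
((p1 -> p1) -> p2) -> (p1 | p2) = 1/6 -> 5/6 = 1
(((p3 -> (p3 -> p3)) | ~(p1 <-> p3)) <-> ~(p2 | p2)) <-> (((p1 -> p1) -> p2) -> (p1 | p2)) = 5/6 <-> 1 = 5/6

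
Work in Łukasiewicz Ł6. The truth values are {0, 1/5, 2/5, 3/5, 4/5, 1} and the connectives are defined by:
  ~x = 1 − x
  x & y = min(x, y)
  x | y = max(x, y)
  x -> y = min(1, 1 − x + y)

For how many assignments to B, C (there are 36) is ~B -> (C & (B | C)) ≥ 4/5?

value 1: 21 assignments (counts)
value 4/5: 5 assignments (counts)
value 3/5: 4 assignments
value 2/5: 3 assignments
value 1/5: 2 assignments
value 0: 1 assignment
So 26 of the 36 assignments meet the threshold.

26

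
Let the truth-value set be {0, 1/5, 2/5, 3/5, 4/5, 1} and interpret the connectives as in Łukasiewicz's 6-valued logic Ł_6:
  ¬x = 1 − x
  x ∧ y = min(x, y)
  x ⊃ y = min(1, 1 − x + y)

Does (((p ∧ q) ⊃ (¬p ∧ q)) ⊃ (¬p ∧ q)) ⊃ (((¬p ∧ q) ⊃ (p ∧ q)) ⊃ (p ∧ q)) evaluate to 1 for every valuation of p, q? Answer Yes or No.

Yes

At p = 1, q = 4/5, for instance:
p ∧ q = 1 ∧ 4/5 = 4/5
¬p = ¬1 = 0
¬p ∧ q = 0 ∧ 4/5 = 0
(p ∧ q) ⊃ (¬p ∧ q) = 4/5 ⊃ 0 = 1/5
((p ∧ q) ⊃ (¬p ∧ q)) ⊃ (¬p ∧ q) = 1/5 ⊃ 0 = 4/5
(¬p ∧ q) ⊃ (p ∧ q) = 0 ⊃ 4/5 = 1
((¬p ∧ q) ⊃ (p ∧ q)) ⊃ (p ∧ q) = 1 ⊃ 4/5 = 4/5
(((p ∧ q) ⊃ (¬p ∧ q)) ⊃ (¬p ∧ q)) ⊃ (((¬p ∧ q) ⊃ (p ∧ q)) ⊃ (p ∧ q)) = 4/5 ⊃ 4/5 = 1
and checking the remaining 35 assignments likewise gives ≥ 1 in every case.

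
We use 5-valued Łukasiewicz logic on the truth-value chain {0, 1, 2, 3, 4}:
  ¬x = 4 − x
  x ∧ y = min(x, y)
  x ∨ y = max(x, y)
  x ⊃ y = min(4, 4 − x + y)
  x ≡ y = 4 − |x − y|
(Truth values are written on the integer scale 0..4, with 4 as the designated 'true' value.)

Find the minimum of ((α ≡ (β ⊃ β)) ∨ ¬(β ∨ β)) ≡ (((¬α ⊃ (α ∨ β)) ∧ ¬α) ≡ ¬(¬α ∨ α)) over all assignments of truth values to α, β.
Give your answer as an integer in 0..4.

2

Take α = 2, β = 2:
β ⊃ β = 2 ⊃ 2 = 4
α ≡ (β ⊃ β) = 2 ≡ 4 = 2
β ∨ β = 2 ∨ 2 = 2
¬(β ∨ β) = ¬2 = 2
(α ≡ (β ⊃ β)) ∨ ¬(β ∨ β) = 2 ∨ 2 = 2
¬α = ¬2 = 2
α ∨ β = 2 ∨ 2 = 2
¬α ⊃ (α ∨ β) = 2 ⊃ 2 = 4
¬α = ¬2 = 2
(¬α ⊃ (α ∨ β)) ∧ ¬α = 4 ∧ 2 = 2
¬α = ¬2 = 2
¬α ∨ α = 2 ∨ 2 = 2
¬(¬α ∨ α) = ¬2 = 2
((¬α ⊃ (α ∨ β)) ∧ ¬α) ≡ ¬(¬α ∨ α) = 2 ≡ 2 = 4
((α ≡ (β ⊃ β)) ∨ ¬(β ∨ β)) ≡ (((¬α ⊃ (α ∨ β)) ∧ ¬α) ≡ ¬(¬α ∨ α)) = 2 ≡ 4 = 2
No assignment yields a value below 2, so this is the minimum.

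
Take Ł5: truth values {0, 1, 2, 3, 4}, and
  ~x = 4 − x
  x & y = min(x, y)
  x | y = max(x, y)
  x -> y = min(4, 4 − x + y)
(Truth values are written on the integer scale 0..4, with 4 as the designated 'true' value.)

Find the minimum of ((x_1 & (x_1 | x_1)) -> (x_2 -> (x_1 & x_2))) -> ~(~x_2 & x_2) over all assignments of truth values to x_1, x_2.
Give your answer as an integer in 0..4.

2

Take x_1 = 0, x_2 = 2:
x_1 | x_1 = 0 | 0 = 0
x_1 & (x_1 | x_1) = 0 & 0 = 0
x_1 & x_2 = 0 & 2 = 0
x_2 -> (x_1 & x_2) = 2 -> 0 = 2
(x_1 & (x_1 | x_1)) -> (x_2 -> (x_1 & x_2)) = 0 -> 2 = 4
~x_2 = ~2 = 2
~x_2 & x_2 = 2 & 2 = 2
~(~x_2 & x_2) = ~2 = 2
((x_1 & (x_1 | x_1)) -> (x_2 -> (x_1 & x_2))) -> ~(~x_2 & x_2) = 4 -> 2 = 2
No assignment yields a value below 2, so this is the minimum.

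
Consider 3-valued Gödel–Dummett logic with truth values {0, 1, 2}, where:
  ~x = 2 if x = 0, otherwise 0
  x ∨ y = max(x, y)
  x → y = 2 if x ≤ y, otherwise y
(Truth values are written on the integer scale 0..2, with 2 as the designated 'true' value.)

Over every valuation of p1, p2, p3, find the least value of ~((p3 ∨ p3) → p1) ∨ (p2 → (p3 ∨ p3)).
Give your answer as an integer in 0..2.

0

Take p1 = 0, p2 = 1, p3 = 0:
p3 ∨ p3 = 0 ∨ 0 = 0
(p3 ∨ p3) → p1 = 0 → 0 = 2
~((p3 ∨ p3) → p1) = ~2 = 0
p3 ∨ p3 = 0 ∨ 0 = 0
p2 → (p3 ∨ p3) = 1 → 0 = 0
~((p3 ∨ p3) → p1) ∨ (p2 → (p3 ∨ p3)) = 0 ∨ 0 = 0
No assignment yields a value below 0, so this is the minimum.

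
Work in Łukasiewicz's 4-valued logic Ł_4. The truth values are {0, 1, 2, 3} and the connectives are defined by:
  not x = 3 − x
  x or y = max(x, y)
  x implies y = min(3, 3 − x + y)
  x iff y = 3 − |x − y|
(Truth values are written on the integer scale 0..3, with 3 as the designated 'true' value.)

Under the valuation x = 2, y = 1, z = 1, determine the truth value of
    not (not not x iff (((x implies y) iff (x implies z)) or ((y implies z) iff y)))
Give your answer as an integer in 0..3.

not x = not 2 = 1
not not x = not 1 = 2
x implies y = 2 implies 1 = 2
x implies z = 2 implies 1 = 2
(x implies y) iff (x implies z) = 2 iff 2 = 3
y implies z = 1 implies 1 = 3
(y implies z) iff y = 3 iff 1 = 1
((x implies y) iff (x implies z)) or ((y implies z) iff y) = 3 or 1 = 3
not not x iff (((x implies y) iff (x implies z)) or ((y implies z) iff y)) = 2 iff 3 = 2
not (not not x iff (((x implies y) iff (x implies z)) or ((y implies z) iff y))) = not 2 = 1

1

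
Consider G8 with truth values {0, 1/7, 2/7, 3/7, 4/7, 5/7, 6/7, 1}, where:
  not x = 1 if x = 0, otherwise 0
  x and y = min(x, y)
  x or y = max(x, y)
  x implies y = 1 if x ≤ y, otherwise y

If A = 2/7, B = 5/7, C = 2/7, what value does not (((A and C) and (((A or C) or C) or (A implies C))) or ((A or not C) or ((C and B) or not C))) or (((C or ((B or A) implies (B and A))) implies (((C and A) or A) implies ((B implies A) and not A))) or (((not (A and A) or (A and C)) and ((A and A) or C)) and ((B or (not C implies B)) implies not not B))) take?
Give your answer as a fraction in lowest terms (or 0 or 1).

2/7

A and C = 2/7 and 2/7 = 2/7
A or C = 2/7 or 2/7 = 2/7
(A or C) or C = 2/7 or 2/7 = 2/7
A implies C = 2/7 implies 2/7 = 1
((A or C) or C) or (A implies C) = 2/7 or 1 = 1
(A and C) and (((A or C) or C) or (A implies C)) = 2/7 and 1 = 2/7
not C = not 2/7 = 0
A or not C = 2/7 or 0 = 2/7
C and B = 2/7 and 5/7 = 2/7
not C = not 2/7 = 0
(C and B) or not C = 2/7 or 0 = 2/7
(A or not C) or ((C and B) or not C) = 2/7 or 2/7 = 2/7
((A and C) and (((A or C) or C) or (A implies C))) or ((A or not C) or ((C and B) or not C)) = 2/7 or 2/7 = 2/7
not (((A and C) and (((A or C) or C) or (A implies C))) or ((A or not C) or ((C and B) or not C))) = not 2/7 = 0
B or A = 5/7 or 2/7 = 5/7
B and A = 5/7 and 2/7 = 2/7
(B or A) implies (B and A) = 5/7 implies 2/7 = 2/7
C or ((B or A) implies (B and A)) = 2/7 or 2/7 = 2/7
C and A = 2/7 and 2/7 = 2/7
(C and A) or A = 2/7 or 2/7 = 2/7
B implies A = 5/7 implies 2/7 = 2/7
not A = not 2/7 = 0
(B implies A) and not A = 2/7 and 0 = 0
((C and A) or A) implies ((B implies A) and not A) = 2/7 implies 0 = 0
(C or ((B or A) implies (B and A))) implies (((C and A) or A) implies ((B implies A) and not A)) = 2/7 implies 0 = 0
A and A = 2/7 and 2/7 = 2/7
not (A and A) = not 2/7 = 0
A and C = 2/7 and 2/7 = 2/7
not (A and A) or (A and C) = 0 or 2/7 = 2/7
A and A = 2/7 and 2/7 = 2/7
(A and A) or C = 2/7 or 2/7 = 2/7
(not (A and A) or (A and C)) and ((A and A) or C) = 2/7 and 2/7 = 2/7
not C = not 2/7 = 0
not C implies B = 0 implies 5/7 = 1
B or (not C implies B) = 5/7 or 1 = 1
not B = not 5/7 = 0
not not B = not 0 = 1
(B or (not C implies B)) implies not not B = 1 implies 1 = 1
((not (A and A) or (A and C)) and ((A and A) or C)) and ((B or (not C implies B)) implies not not B) = 2/7 and 1 = 2/7
((C or ((B or A) implies (B and A))) implies (((C and A) or A) implies ((B implies A) and not A))) or (((not (A and A) or (A and C)) and ((A and A) or C)) and ((B or (not C implies B)) implies not not B)) = 0 or 2/7 = 2/7
not (((A and C) and (((A or C) or C) or (A implies C))) or ((A or not C) or ((C and B) or not C))) or (((C or ((B or A) implies (B and A))) implies (((C and A) or A) implies ((B implies A) and not A))) or (((not (A and A) or (A and C)) and ((A and A) or C)) and ((B or (not C implies B)) implies not not B))) = 0 or 2/7 = 2/7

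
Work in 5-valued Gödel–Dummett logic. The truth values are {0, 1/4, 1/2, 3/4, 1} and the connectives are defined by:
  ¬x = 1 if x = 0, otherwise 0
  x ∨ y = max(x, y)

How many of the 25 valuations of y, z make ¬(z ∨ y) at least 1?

value 1: 1 assignment (counts)
value 0: 24 assignments
So 1 of the 25 assignments meets the threshold.

1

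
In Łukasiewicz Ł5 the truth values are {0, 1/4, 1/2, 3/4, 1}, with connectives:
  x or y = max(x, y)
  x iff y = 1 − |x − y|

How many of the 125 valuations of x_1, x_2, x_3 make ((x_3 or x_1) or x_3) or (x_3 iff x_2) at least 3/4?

104

value 1: 61 assignments (counts)
value 3/4: 43 assignments (counts)
value 1/2: 15 assignments
value 1/4: 5 assignments
value 0: 1 assignment
So 104 of the 125 assignments meet the threshold.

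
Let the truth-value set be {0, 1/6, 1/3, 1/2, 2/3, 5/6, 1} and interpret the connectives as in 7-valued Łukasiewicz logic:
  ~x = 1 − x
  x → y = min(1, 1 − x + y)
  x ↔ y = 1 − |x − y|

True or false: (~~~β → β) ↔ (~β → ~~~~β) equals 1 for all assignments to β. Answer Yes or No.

Yes

β = 0 ↦ 1
β = 1/6 ↦ 1
β = 1/3 ↦ 1
β = 1/2 ↦ 1
β = 2/3 ↦ 1
β = 5/6 ↦ 1
β = 1 ↦ 1
Every assignment gives a value ≥ 1.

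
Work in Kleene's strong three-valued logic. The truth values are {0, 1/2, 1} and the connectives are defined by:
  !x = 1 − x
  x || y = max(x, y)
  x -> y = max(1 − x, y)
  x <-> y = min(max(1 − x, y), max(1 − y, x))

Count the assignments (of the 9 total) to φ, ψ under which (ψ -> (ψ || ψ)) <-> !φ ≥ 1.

φ = 0, ψ = 0 ↦ 1  ≥
φ = 0, ψ = 1/2 ↦ 1/2  <
φ = 0, ψ = 1 ↦ 1  ≥
φ = 1/2, ψ = 0 ↦ 1/2  <
φ = 1/2, ψ = 1/2 ↦ 1/2  <
φ = 1/2, ψ = 1 ↦ 1/2  <
φ = 1, ψ = 0 ↦ 0  <
φ = 1, ψ = 1/2 ↦ 1/2  <
φ = 1, ψ = 1 ↦ 0  <
So 2 of the 9 assignments meet the threshold.

2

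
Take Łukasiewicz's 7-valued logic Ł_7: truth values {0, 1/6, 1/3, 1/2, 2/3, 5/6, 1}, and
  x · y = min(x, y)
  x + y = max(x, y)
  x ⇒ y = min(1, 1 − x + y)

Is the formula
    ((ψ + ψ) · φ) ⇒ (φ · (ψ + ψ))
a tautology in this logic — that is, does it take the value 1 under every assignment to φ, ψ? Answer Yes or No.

At φ = 1, ψ = 1/6, for instance:
ψ + ψ = 1/6 + 1/6 = 1/6
(ψ + ψ) · φ = 1/6 · 1 = 1/6
φ · (ψ + ψ) = 1 · 1/6 = 1/6
((ψ + ψ) · φ) ⇒ (φ · (ψ + ψ)) = 1/6 ⇒ 1/6 = 1
and checking the remaining 48 assignments likewise gives ≥ 1 in every case.

Yes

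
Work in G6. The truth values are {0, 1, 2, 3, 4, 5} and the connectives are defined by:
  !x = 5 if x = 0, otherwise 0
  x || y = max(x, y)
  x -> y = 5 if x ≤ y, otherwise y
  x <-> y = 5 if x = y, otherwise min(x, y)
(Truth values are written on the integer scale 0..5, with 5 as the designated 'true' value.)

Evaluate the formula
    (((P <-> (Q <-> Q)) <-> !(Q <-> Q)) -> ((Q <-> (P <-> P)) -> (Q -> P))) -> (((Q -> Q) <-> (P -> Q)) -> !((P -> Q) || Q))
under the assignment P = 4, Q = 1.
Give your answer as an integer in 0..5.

0

Q <-> Q = 1 <-> 1 = 5
P <-> (Q <-> Q) = 4 <-> 5 = 4
Q <-> Q = 1 <-> 1 = 5
!(Q <-> Q) = !5 = 0
(P <-> (Q <-> Q)) <-> !(Q <-> Q) = 4 <-> 0 = 0
P <-> P = 4 <-> 4 = 5
Q <-> (P <-> P) = 1 <-> 5 = 1
Q -> P = 1 -> 4 = 5
(Q <-> (P <-> P)) -> (Q -> P) = 1 -> 5 = 5
((P <-> (Q <-> Q)) <-> !(Q <-> Q)) -> ((Q <-> (P <-> P)) -> (Q -> P)) = 0 -> 5 = 5
Q -> Q = 1 -> 1 = 5
P -> Q = 4 -> 1 = 1
(Q -> Q) <-> (P -> Q) = 5 <-> 1 = 1
P -> Q = 4 -> 1 = 1
(P -> Q) || Q = 1 || 1 = 1
!((P -> Q) || Q) = !1 = 0
((Q -> Q) <-> (P -> Q)) -> !((P -> Q) || Q) = 1 -> 0 = 0
(((P <-> (Q <-> Q)) <-> !(Q <-> Q)) -> ((Q <-> (P <-> P)) -> (Q -> P))) -> (((Q -> Q) <-> (P -> Q)) -> !((P -> Q) || Q)) = 5 -> 0 = 0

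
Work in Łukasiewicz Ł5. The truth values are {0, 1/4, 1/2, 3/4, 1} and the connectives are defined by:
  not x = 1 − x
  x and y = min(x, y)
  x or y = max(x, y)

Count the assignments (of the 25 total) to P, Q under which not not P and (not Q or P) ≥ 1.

5

value 1: 5 assignments (counts)
value 3/4: 5 assignments
value 1/2: 5 assignments
value 1/4: 5 assignments
value 0: 5 assignments
So 5 of the 25 assignments meet the threshold.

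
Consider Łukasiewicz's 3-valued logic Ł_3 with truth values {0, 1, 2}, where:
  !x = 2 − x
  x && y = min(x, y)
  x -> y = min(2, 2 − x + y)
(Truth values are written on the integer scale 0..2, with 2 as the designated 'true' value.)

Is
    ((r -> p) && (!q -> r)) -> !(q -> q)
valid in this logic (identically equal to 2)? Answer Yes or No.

Counterexample: take p = 0, q = 0, r = 1.
r -> p = 1 -> 0 = 1
!q = !0 = 2
!q -> r = 2 -> 1 = 1
(r -> p) && (!q -> r) = 1 && 1 = 1
q -> q = 0 -> 0 = 2
!(q -> q) = !2 = 0
((r -> p) && (!q -> r)) -> !(q -> q) = 1 -> 0 = 1
This gives 1 ≠ 2.

No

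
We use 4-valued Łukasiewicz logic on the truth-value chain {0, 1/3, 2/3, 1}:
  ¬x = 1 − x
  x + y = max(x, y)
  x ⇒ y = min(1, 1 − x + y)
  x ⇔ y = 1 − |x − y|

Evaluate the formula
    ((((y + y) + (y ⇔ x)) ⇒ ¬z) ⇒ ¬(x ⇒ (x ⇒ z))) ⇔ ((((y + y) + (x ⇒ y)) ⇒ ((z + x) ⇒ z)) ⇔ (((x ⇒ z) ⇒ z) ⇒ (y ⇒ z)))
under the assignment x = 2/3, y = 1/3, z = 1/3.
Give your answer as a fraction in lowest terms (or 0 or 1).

y + y = 1/3 + 1/3 = 1/3
y ⇔ x = 1/3 ⇔ 2/3 = 2/3
(y + y) + (y ⇔ x) = 1/3 + 2/3 = 2/3
¬z = ¬1/3 = 2/3
((y + y) + (y ⇔ x)) ⇒ ¬z = 2/3 ⇒ 2/3 = 1
x ⇒ z = 2/3 ⇒ 1/3 = 2/3
x ⇒ (x ⇒ z) = 2/3 ⇒ 2/3 = 1
¬(x ⇒ (x ⇒ z)) = ¬1 = 0
(((y + y) + (y ⇔ x)) ⇒ ¬z) ⇒ ¬(x ⇒ (x ⇒ z)) = 1 ⇒ 0 = 0
y + y = 1/3 + 1/3 = 1/3
x ⇒ y = 2/3 ⇒ 1/3 = 2/3
(y + y) + (x ⇒ y) = 1/3 + 2/3 = 2/3
z + x = 1/3 + 2/3 = 2/3
(z + x) ⇒ z = 2/3 ⇒ 1/3 = 2/3
((y + y) + (x ⇒ y)) ⇒ ((z + x) ⇒ z) = 2/3 ⇒ 2/3 = 1
x ⇒ z = 2/3 ⇒ 1/3 = 2/3
(x ⇒ z) ⇒ z = 2/3 ⇒ 1/3 = 2/3
y ⇒ z = 1/3 ⇒ 1/3 = 1
((x ⇒ z) ⇒ z) ⇒ (y ⇒ z) = 2/3 ⇒ 1 = 1
(((y + y) + (x ⇒ y)) ⇒ ((z + x) ⇒ z)) ⇔ (((x ⇒ z) ⇒ z) ⇒ (y ⇒ z)) = 1 ⇔ 1 = 1
((((y + y) + (y ⇔ x)) ⇒ ¬z) ⇒ ¬(x ⇒ (x ⇒ z))) ⇔ ((((y + y) + (x ⇒ y)) ⇒ ((z + x) ⇒ z)) ⇔ (((x ⇒ z) ⇒ z) ⇒ (y ⇒ z))) = 0 ⇔ 1 = 0

0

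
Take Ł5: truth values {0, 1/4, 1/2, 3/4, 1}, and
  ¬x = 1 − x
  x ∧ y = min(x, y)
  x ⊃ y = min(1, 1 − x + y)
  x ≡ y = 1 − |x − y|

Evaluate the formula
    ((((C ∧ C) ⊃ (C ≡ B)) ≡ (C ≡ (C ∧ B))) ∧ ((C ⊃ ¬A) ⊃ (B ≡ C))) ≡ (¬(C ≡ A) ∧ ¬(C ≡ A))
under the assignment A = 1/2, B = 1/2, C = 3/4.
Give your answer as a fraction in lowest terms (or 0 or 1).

C ∧ C = 3/4 ∧ 3/4 = 3/4
C ≡ B = 3/4 ≡ 1/2 = 3/4
(C ∧ C) ⊃ (C ≡ B) = 3/4 ⊃ 3/4 = 1
C ∧ B = 3/4 ∧ 1/2 = 1/2
C ≡ (C ∧ B) = 3/4 ≡ 1/2 = 3/4
((C ∧ C) ⊃ (C ≡ B)) ≡ (C ≡ (C ∧ B)) = 1 ≡ 3/4 = 3/4
¬A = ¬1/2 = 1/2
C ⊃ ¬A = 3/4 ⊃ 1/2 = 3/4
B ≡ C = 1/2 ≡ 3/4 = 3/4
(C ⊃ ¬A) ⊃ (B ≡ C) = 3/4 ⊃ 3/4 = 1
(((C ∧ C) ⊃ (C ≡ B)) ≡ (C ≡ (C ∧ B))) ∧ ((C ⊃ ¬A) ⊃ (B ≡ C)) = 3/4 ∧ 1 = 3/4
C ≡ A = 3/4 ≡ 1/2 = 3/4
¬(C ≡ A) = ¬3/4 = 1/4
C ≡ A = 3/4 ≡ 1/2 = 3/4
¬(C ≡ A) = ¬3/4 = 1/4
¬(C ≡ A) ∧ ¬(C ≡ A) = 1/4 ∧ 1/4 = 1/4
((((C ∧ C) ⊃ (C ≡ B)) ≡ (C ≡ (C ∧ B))) ∧ ((C ⊃ ¬A) ⊃ (B ≡ C))) ≡ (¬(C ≡ A) ∧ ¬(C ≡ A)) = 3/4 ≡ 1/4 = 1/2

1/2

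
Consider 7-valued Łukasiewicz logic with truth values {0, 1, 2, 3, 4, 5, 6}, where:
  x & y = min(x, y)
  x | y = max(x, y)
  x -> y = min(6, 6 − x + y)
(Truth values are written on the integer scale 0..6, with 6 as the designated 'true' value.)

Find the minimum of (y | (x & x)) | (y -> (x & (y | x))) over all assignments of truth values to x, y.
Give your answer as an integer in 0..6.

Take x = 0, y = 3:
x & x = 0 & 0 = 0
y | (x & x) = 3 | 0 = 3
y | x = 3 | 0 = 3
x & (y | x) = 0 & 3 = 0
y -> (x & (y | x)) = 3 -> 0 = 3
(y | (x & x)) | (y -> (x & (y | x))) = 3 | 3 = 3
No assignment yields a value below 3, so this is the minimum.

3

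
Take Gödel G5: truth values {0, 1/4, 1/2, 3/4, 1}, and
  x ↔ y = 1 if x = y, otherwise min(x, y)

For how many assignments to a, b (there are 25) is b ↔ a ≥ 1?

value 1: 5 assignments (counts)
value 3/4: 2 assignments
value 1/2: 4 assignments
value 1/4: 6 assignments
value 0: 8 assignments
So 5 of the 25 assignments meet the threshold.

5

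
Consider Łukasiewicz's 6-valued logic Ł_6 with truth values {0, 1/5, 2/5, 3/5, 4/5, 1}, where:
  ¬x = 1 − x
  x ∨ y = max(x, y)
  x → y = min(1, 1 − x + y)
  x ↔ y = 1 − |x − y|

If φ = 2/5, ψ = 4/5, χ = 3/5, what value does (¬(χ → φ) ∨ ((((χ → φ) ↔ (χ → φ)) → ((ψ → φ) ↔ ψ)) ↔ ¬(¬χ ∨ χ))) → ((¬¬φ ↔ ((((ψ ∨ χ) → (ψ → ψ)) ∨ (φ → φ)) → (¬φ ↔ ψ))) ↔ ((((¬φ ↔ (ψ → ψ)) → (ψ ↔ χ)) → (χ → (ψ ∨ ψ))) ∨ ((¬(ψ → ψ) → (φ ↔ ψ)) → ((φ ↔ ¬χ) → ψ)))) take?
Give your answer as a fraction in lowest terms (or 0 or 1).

1

χ → φ = 3/5 → 2/5 = 4/5
¬(χ → φ) = ¬4/5 = 1/5
χ → φ = 3/5 → 2/5 = 4/5
χ → φ = 3/5 → 2/5 = 4/5
(χ → φ) ↔ (χ → φ) = 4/5 ↔ 4/5 = 1
ψ → φ = 4/5 → 2/5 = 3/5
(ψ → φ) ↔ ψ = 3/5 ↔ 4/5 = 4/5
((χ → φ) ↔ (χ → φ)) → ((ψ → φ) ↔ ψ) = 1 → 4/5 = 4/5
¬χ = ¬3/5 = 2/5
¬χ ∨ χ = 2/5 ∨ 3/5 = 3/5
¬(¬χ ∨ χ) = ¬3/5 = 2/5
(((χ → φ) ↔ (χ → φ)) → ((ψ → φ) ↔ ψ)) ↔ ¬(¬χ ∨ χ) = 4/5 ↔ 2/5 = 3/5
¬(χ → φ) ∨ ((((χ → φ) ↔ (χ → φ)) → ((ψ → φ) ↔ ψ)) ↔ ¬(¬χ ∨ χ)) = 1/5 ∨ 3/5 = 3/5
¬φ = ¬2/5 = 3/5
¬¬φ = ¬3/5 = 2/5
ψ ∨ χ = 4/5 ∨ 3/5 = 4/5
ψ → ψ = 4/5 → 4/5 = 1
(ψ ∨ χ) → (ψ → ψ) = 4/5 → 1 = 1
φ → φ = 2/5 → 2/5 = 1
((ψ ∨ χ) → (ψ → ψ)) ∨ (φ → φ) = 1 ∨ 1 = 1
¬φ = ¬2/5 = 3/5
¬φ ↔ ψ = 3/5 ↔ 4/5 = 4/5
(((ψ ∨ χ) → (ψ → ψ)) ∨ (φ → φ)) → (¬φ ↔ ψ) = 1 → 4/5 = 4/5
¬¬φ ↔ ((((ψ ∨ χ) → (ψ → ψ)) ∨ (φ → φ)) → (¬φ ↔ ψ)) = 2/5 ↔ 4/5 = 3/5
¬φ = ¬2/5 = 3/5
ψ → ψ = 4/5 → 4/5 = 1
¬φ ↔ (ψ → ψ) = 3/5 ↔ 1 = 3/5
ψ ↔ χ = 4/5 ↔ 3/5 = 4/5
(¬φ ↔ (ψ → ψ)) → (ψ ↔ χ) = 3/5 → 4/5 = 1
ψ ∨ ψ = 4/5 ∨ 4/5 = 4/5
χ → (ψ ∨ ψ) = 3/5 → 4/5 = 1
((¬φ ↔ (ψ → ψ)) → (ψ ↔ χ)) → (χ → (ψ ∨ ψ)) = 1 → 1 = 1
ψ → ψ = 4/5 → 4/5 = 1
¬(ψ → ψ) = ¬1 = 0
φ ↔ ψ = 2/5 ↔ 4/5 = 3/5
¬(ψ → ψ) → (φ ↔ ψ) = 0 → 3/5 = 1
¬χ = ¬3/5 = 2/5
φ ↔ ¬χ = 2/5 ↔ 2/5 = 1
(φ ↔ ¬χ) → ψ = 1 → 4/5 = 4/5
(¬(ψ → ψ) → (φ ↔ ψ)) → ((φ ↔ ¬χ) → ψ) = 1 → 4/5 = 4/5
(((¬φ ↔ (ψ → ψ)) → (ψ ↔ χ)) → (χ → (ψ ∨ ψ))) ∨ ((¬(ψ → ψ) → (φ ↔ ψ)) → ((φ ↔ ¬χ) → ψ)) = 1 ∨ 4/5 = 1
(¬¬φ ↔ ((((ψ ∨ χ) → (ψ → ψ)) ∨ (φ → φ)) → (¬φ ↔ ψ))) ↔ ((((¬φ ↔ (ψ → ψ)) → (ψ ↔ χ)) → (χ → (ψ ∨ ψ))) ∨ ((¬(ψ → ψ) → (φ ↔ ψ)) → ((φ ↔ ¬χ) → ψ))) = 3/5 ↔ 1 = 3/5
(¬(χ → φ) ∨ ((((χ → φ) ↔ (χ → φ)) → ((ψ → φ) ↔ ψ)) ↔ ¬(¬χ ∨ χ))) → ((¬¬φ ↔ ((((ψ ∨ χ) → (ψ → ψ)) ∨ (φ → φ)) → (¬φ ↔ ψ))) ↔ ((((¬φ ↔ (ψ → ψ)) → (ψ ↔ χ)) → (χ → (ψ ∨ ψ))) ∨ ((¬(ψ → ψ) → (φ ↔ ψ)) → ((φ ↔ ¬χ) → ψ)))) = 3/5 → 3/5 = 1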